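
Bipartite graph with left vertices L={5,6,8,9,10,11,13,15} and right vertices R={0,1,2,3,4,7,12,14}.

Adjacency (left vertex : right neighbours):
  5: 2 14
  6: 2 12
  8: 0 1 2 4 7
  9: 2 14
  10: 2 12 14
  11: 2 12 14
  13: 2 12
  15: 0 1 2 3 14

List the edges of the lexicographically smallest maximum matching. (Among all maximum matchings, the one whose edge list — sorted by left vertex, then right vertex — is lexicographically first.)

|M| = 5 (so the lex-smallest maximum matching has 5 edges)
process left vertices in ascending order; for each, take the smallest-labelled available neighbour that still permits 5 edges overall, or leave it unmatched if none does
lex-smallest matching: {5-2, 6-12, 8-0, 9-14, 15-1}

Lex-smallest maximum matching: {(5,2), (6,12), (8,0), (9,14), (15,1)}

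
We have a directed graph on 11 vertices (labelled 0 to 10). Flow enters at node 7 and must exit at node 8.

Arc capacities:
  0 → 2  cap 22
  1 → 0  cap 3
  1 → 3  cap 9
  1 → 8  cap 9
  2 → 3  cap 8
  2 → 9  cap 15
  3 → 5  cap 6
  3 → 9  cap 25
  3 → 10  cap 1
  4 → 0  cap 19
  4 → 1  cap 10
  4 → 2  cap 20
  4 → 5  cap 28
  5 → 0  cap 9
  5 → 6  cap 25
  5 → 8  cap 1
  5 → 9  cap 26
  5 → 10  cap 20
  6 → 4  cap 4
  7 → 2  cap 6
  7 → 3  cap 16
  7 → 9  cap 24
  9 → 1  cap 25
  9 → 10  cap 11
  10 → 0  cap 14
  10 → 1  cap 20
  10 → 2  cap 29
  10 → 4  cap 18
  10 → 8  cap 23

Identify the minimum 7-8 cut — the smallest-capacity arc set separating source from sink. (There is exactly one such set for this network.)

Min-cut arcs: {(1,8), (3,5), (3,10), (9,10)} (total capacity 27)

augment #1: 7→3→5→8 push 1
augment #2: 7→3→10→8 push 1
augment #3: 7→9→1→8 push 9
augment #4: 7→9→10→8 push 11
augment #5: 7→3→5→10→8 push 5
max flow = 27; residual-reachable set from 7 gives S-side
cut edges (S→T): {(1,8), (3,5), (3,10), (9,10)} total cap 27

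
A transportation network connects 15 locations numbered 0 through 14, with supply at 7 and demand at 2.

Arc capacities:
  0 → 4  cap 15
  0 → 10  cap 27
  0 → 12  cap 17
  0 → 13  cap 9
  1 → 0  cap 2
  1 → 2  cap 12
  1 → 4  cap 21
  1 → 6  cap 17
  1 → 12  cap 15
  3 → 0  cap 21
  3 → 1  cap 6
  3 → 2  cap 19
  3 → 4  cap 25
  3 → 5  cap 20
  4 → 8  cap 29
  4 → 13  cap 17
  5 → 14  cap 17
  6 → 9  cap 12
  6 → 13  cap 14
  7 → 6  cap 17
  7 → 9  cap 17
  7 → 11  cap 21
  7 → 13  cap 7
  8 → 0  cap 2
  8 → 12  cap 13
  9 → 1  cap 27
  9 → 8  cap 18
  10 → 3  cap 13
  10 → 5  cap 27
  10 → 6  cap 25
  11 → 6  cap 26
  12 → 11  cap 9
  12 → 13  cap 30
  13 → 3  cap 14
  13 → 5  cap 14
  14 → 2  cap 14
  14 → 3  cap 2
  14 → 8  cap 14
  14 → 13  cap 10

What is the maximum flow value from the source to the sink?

augment #1: 7→9→1→2 bottleneck 12, total now 12
augment #2: 7→13→3→2 bottleneck 7, total now 19
augment #3: 7→6→13→3→2 bottleneck 7, total now 26
augment #4: 7→6→13→5→14→2 bottleneck 7, total now 33
augment #5: 7→9→1→0→10→3→2 bottleneck 2, total now 35
augment #6: 7→9→8→0→10→3→2 bottleneck 2, total now 37
augment #7: 7→9→1→4→13→5→14→2 bottleneck 1, total now 38
augment #8: 7→6→9→1→4→13→5→14→2 bottleneck 3, total now 41
augment #9: 7→11→6→9→1→4→13→5→14→2 bottleneck 3, total now 44

Maximum flow value: 44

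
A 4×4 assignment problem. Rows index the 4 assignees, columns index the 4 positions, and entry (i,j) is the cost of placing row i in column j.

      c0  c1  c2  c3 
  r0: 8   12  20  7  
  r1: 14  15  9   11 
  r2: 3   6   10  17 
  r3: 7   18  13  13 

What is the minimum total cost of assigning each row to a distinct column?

optimal assignment: row0→col3 (cost 7), row1→col2 (cost 9), row2→col1 (cost 6), row3→col0 (cost 7)
total = 7 + 9 + 6 + 7 = 29

Minimum assignment cost: 29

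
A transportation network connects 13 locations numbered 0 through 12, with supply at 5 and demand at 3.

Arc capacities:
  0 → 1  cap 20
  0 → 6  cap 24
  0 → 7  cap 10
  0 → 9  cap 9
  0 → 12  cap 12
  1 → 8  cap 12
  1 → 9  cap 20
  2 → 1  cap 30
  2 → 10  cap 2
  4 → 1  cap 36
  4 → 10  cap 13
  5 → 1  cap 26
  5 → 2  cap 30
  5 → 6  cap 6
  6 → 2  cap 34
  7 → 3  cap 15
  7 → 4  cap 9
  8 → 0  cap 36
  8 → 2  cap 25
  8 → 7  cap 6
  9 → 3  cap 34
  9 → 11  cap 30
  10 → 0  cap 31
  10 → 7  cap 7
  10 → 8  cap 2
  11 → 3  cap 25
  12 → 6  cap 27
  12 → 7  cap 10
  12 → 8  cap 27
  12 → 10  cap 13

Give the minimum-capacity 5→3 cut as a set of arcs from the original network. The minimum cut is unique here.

augment #1: 5→1→9→3 push 20
augment #2: 5→1→8→7→3 push 6
augment #3: 5→2→10→7→3 push 2
augment #4: 5→2→1→8→0→7→3 push 6
max flow = 34; residual-reachable set from 5 gives S-side
cut edges (S→T): {(1,8), (1,9), (2,10)} total cap 34

Min-cut arcs: {(1,8), (1,9), (2,10)} (total capacity 34)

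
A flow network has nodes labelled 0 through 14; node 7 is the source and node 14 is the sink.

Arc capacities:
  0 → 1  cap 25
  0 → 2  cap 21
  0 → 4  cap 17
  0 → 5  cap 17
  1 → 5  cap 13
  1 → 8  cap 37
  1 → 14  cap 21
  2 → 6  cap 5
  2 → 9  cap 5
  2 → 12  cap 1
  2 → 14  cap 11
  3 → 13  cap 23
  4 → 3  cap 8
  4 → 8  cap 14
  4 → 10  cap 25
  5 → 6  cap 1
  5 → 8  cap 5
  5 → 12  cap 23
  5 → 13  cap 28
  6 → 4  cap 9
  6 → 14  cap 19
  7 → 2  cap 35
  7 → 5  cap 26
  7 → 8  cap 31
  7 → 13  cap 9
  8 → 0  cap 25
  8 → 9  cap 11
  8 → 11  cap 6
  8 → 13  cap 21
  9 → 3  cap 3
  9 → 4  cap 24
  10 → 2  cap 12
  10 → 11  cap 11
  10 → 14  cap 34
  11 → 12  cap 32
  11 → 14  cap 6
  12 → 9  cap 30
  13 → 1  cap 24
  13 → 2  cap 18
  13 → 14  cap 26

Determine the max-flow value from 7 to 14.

Maximum flow value: 88

augment #1: 7→2→14 bottleneck 11, total now 11
augment #2: 7→13→14 bottleneck 9, total now 20
augment #3: 7→2→6→14 bottleneck 5, total now 25
augment #4: 7→5→6→14 bottleneck 1, total now 26
augment #5: 7→5→13→14 bottleneck 17, total now 43
augment #6: 7→8→11→14 bottleneck 6, total now 49
augment #7: 7→5→13→1→14 bottleneck 8, total now 57
augment #8: 7→8→0→1→14 bottleneck 13, total now 70
augment #9: 7→2→9→4→10→14 bottleneck 5, total now 75
augment #10: 7→8→0→4→10→14 bottleneck 12, total now 87
augment #11: 7→2→12→9→4→10→14 bottleneck 1, total now 88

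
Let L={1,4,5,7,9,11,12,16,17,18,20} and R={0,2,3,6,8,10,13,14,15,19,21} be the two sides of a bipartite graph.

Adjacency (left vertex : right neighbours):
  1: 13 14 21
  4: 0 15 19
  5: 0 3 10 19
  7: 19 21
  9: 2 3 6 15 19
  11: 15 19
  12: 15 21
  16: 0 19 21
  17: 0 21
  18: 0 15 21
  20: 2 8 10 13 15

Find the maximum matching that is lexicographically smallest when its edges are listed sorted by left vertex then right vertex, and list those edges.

Lex-smallest maximum matching: {(1,13), (4,0), (5,3), (7,19), (9,2), (11,15), (12,21), (20,8)}

|M| = 8 (so the lex-smallest maximum matching has 8 edges)
process left vertices in ascending order; for each, take the smallest-labelled available neighbour that still permits 8 edges overall, or leave it unmatched if none does
lex-smallest matching: {1-13, 4-0, 5-3, 7-19, 9-2, 11-15, 12-21, 20-8}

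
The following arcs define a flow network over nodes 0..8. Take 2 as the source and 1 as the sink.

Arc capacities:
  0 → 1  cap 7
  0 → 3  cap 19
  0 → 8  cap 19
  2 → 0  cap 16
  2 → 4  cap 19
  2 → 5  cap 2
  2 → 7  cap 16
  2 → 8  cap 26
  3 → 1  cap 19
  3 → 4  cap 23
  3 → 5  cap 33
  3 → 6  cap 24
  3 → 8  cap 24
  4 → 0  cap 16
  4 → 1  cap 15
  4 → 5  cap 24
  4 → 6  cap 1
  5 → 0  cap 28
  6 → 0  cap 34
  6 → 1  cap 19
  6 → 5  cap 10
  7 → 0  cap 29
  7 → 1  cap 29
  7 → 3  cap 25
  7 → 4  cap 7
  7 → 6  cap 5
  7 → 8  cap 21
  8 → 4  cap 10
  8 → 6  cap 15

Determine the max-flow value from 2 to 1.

augment #1: 2→0→1 bottleneck 7, total now 7
augment #2: 2→4→1 bottleneck 15, total now 22
augment #3: 2→7→1 bottleneck 16, total now 38
augment #4: 2→0→3→1 bottleneck 9, total now 47
augment #5: 2→4→6→1 bottleneck 1, total now 48
augment #6: 2→8→6→1 bottleneck 15, total now 63
augment #7: 2→4→0→3→1 bottleneck 3, total now 66
augment #8: 2→5→0→3→1 bottleneck 2, total now 68
augment #9: 2→8→4→0→3→1 bottleneck 5, total now 73

Maximum flow value: 73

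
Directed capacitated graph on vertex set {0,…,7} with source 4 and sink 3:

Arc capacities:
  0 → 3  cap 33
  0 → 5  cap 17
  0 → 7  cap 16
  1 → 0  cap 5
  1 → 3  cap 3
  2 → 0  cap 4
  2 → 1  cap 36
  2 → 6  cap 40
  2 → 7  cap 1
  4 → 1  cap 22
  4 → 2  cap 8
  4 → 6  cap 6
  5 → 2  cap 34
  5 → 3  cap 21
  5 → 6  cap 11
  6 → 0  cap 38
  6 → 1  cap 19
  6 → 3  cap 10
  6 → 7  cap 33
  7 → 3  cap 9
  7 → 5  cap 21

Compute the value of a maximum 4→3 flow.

Maximum flow value: 22

augment #1: 4→1→3 bottleneck 3, total now 3
augment #2: 4→6→3 bottleneck 6, total now 9
augment #3: 4→1→0→3 bottleneck 5, total now 14
augment #4: 4→2→0→3 bottleneck 4, total now 18
augment #5: 4→2→6→3 bottleneck 4, total now 22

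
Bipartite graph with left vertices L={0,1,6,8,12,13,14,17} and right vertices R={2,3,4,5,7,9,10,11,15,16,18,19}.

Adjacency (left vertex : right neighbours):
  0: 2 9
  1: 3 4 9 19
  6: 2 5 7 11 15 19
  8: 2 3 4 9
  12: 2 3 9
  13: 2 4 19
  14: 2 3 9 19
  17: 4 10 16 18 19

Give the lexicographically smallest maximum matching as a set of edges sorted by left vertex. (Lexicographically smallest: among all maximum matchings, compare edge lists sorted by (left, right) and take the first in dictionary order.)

Lex-smallest maximum matching: {(0,2), (1,3), (6,5), (8,4), (12,9), (13,19), (17,10)}

|M| = 7 (so the lex-smallest maximum matching has 7 edges)
process left vertices in ascending order; for each, take the smallest-labelled available neighbour that still permits 7 edges overall, or leave it unmatched if none does
lex-smallest matching: {0-2, 1-3, 6-5, 8-4, 12-9, 13-19, 17-10}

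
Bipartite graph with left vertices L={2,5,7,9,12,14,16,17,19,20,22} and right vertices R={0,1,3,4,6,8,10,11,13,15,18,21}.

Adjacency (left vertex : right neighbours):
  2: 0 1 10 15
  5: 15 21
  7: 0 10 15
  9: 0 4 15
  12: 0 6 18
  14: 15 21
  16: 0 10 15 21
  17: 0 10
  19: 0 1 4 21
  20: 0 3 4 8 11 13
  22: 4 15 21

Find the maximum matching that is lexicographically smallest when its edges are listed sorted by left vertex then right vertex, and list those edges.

Lex-smallest maximum matching: {(2,0), (5,15), (7,10), (9,4), (12,6), (14,21), (19,1), (20,3)}

|M| = 8 (so the lex-smallest maximum matching has 8 edges)
process left vertices in ascending order; for each, take the smallest-labelled available neighbour that still permits 8 edges overall, or leave it unmatched if none does
lex-smallest matching: {2-0, 5-15, 7-10, 9-4, 12-6, 14-21, 19-1, 20-3}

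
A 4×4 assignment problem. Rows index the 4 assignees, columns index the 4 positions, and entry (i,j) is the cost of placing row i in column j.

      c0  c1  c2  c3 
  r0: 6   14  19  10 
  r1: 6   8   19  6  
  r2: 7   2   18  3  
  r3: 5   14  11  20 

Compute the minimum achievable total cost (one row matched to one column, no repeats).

Minimum assignment cost: 25

optimal assignment: row0→col0 (cost 6), row1→col3 (cost 6), row2→col1 (cost 2), row3→col2 (cost 11)
total = 6 + 6 + 2 + 11 = 25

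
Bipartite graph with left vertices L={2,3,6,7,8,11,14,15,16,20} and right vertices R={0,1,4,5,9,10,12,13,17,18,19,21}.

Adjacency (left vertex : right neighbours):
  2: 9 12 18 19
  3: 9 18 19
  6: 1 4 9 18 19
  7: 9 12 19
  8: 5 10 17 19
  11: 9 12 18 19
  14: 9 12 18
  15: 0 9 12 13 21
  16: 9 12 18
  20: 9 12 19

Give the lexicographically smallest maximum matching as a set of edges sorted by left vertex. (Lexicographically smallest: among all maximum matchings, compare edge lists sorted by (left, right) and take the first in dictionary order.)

|M| = 7 (so the lex-smallest maximum matching has 7 edges)
process left vertices in ascending order; for each, take the smallest-labelled available neighbour that still permits 7 edges overall, or leave it unmatched if none does
lex-smallest matching: {2-9, 3-18, 6-1, 7-12, 8-5, 11-19, 15-0}

Lex-smallest maximum matching: {(2,9), (3,18), (6,1), (7,12), (8,5), (11,19), (15,0)}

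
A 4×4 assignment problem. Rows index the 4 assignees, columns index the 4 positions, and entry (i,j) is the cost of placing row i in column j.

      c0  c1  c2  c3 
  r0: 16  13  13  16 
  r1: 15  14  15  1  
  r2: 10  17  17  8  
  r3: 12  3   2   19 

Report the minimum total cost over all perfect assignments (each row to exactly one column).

Minimum assignment cost: 26

optimal assignment: row0→col1 (cost 13), row1→col3 (cost 1), row2→col0 (cost 10), row3→col2 (cost 2)
total = 13 + 1 + 10 + 2 = 26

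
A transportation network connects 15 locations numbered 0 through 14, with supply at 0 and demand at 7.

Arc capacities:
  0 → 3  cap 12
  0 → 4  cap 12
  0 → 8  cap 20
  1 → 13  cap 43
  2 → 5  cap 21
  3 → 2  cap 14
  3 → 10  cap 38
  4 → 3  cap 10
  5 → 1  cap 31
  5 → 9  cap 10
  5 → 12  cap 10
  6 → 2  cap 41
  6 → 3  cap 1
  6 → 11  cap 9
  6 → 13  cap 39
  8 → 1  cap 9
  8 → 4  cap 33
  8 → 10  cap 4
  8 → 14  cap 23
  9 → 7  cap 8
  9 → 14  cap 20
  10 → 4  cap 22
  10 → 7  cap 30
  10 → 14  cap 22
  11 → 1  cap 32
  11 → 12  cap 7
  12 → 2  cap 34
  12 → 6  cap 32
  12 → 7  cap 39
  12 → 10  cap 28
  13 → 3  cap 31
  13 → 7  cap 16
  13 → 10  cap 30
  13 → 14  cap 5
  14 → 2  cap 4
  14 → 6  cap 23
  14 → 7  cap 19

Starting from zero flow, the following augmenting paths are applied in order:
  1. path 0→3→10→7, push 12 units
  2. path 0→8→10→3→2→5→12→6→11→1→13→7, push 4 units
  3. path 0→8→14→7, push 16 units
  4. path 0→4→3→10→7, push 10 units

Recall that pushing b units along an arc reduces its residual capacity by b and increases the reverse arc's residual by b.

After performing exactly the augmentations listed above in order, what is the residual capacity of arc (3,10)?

after path 1 (0→3→10→7, push 12): res(3,10)=26
after path 2 (0→8→10→3→2→5→12→6→11→1→13→7, push 4): res(3,10)=30
after path 3 (0→8→14→7, push 16): res(3,10)=30
after path 4 (0→4→3→10→7, push 10): res(3,10)=20

Residual capacity of (3,10): 20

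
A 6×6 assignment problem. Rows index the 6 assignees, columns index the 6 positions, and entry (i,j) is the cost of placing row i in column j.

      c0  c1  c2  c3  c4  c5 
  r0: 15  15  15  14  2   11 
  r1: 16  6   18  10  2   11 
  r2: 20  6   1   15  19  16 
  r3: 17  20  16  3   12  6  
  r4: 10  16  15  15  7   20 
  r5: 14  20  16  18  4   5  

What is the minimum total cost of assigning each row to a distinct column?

optimal assignment: row0→col4 (cost 2), row1→col1 (cost 6), row2→col2 (cost 1), row3→col3 (cost 3), row4→col0 (cost 10), row5→col5 (cost 5)
total = 2 + 6 + 1 + 3 + 10 + 5 = 27

Minimum assignment cost: 27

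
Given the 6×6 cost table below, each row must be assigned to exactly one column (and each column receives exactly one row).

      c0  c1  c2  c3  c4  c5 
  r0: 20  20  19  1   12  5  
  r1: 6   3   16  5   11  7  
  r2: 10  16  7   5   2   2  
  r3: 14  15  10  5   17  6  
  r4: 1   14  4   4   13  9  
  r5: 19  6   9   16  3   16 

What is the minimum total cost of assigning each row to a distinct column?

Minimum assignment cost: 20

optimal assignment: row0→col3 (cost 1), row1→col1 (cost 3), row2→col5 (cost 2), row3→col2 (cost 10), row4→col0 (cost 1), row5→col4 (cost 3)
total = 1 + 3 + 2 + 10 + 1 + 3 = 20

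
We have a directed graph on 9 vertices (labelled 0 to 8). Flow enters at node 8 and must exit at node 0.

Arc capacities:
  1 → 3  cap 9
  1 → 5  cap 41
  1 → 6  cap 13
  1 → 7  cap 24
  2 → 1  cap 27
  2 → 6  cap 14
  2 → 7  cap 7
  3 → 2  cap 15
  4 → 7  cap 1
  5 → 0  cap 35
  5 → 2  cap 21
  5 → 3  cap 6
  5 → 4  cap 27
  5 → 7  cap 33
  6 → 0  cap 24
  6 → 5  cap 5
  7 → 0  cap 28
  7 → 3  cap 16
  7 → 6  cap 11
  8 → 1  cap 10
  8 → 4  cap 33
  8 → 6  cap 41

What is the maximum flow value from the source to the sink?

augment #1: 8→6→0 bottleneck 24, total now 24
augment #2: 8→1→5→0 bottleneck 10, total now 34
augment #3: 8→4→7→0 bottleneck 1, total now 35
augment #4: 8→6→5→0 bottleneck 5, total now 40

Maximum flow value: 40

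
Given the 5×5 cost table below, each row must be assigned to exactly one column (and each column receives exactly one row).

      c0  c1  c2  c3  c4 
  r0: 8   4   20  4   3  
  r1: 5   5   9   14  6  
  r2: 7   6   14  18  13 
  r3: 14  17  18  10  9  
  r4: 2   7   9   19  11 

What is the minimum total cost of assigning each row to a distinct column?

Minimum assignment cost: 30

one of 2 optimal assignments: row0→col3 (cost 4), row1→col2 (cost 9), row2→col1 (cost 6), row3→col4 (cost 9), row4→col0 (cost 2)
total = 4 + 9 + 6 + 9 + 2 = 30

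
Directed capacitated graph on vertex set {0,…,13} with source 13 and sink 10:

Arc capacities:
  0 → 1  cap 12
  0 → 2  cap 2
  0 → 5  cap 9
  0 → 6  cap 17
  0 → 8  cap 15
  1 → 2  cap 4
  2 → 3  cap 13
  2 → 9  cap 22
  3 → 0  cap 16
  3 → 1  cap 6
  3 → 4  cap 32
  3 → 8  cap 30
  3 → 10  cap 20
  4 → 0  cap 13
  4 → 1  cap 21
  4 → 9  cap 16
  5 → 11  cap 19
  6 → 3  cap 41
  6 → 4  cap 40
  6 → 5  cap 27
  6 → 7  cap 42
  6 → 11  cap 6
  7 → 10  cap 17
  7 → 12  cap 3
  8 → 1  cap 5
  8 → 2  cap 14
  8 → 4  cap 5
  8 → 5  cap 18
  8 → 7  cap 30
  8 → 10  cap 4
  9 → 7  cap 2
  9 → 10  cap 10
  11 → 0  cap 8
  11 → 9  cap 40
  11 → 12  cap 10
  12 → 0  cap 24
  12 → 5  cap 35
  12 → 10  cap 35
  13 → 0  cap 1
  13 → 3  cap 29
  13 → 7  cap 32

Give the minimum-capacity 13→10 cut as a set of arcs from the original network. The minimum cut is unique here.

augment #1: 13→3→10 push 20
augment #2: 13→7→10 push 17
augment #3: 13→0→8→10 push 1
augment #4: 13→3→8→10 push 3
augment #5: 13→7→12→10 push 3
augment #6: 13→3→4→9→10 push 6
max flow = 50; residual-reachable set from 13 gives S-side
cut edges (S→T): {(7,10), (7,12), (13,0), (13,3)} total cap 50

Min-cut arcs: {(7,10), (7,12), (13,0), (13,3)} (total capacity 50)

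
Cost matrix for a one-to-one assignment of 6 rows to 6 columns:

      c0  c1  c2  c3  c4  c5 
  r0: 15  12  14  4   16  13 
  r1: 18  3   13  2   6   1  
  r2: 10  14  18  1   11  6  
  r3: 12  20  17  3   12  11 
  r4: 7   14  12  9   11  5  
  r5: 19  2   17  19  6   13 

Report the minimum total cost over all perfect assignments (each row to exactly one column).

Minimum assignment cost: 37

optimal assignment: row0→col2 (cost 14), row1→col5 (cost 1), row2→col3 (cost 1), row3→col4 (cost 12), row4→col0 (cost 7), row5→col1 (cost 2)
total = 14 + 1 + 1 + 12 + 7 + 2 = 37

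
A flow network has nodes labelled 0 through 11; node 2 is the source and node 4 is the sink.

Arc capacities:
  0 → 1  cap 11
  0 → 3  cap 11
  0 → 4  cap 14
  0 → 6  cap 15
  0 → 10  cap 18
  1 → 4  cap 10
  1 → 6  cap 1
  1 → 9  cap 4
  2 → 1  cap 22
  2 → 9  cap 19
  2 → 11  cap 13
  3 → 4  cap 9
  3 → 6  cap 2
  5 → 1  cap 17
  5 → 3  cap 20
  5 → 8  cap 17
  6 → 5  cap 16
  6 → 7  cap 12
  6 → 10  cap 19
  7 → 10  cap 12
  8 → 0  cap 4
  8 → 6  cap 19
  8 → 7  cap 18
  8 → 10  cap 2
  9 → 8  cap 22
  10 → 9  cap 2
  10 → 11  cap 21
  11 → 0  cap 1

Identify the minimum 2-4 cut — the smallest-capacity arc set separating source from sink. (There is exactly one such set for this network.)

augment #1: 2→1→4 push 10
augment #2: 2→11→0→4 push 1
augment #3: 2→9→8→0→4 push 4
augment #4: 2→1→6→5→3→4 push 1
augment #5: 2→9→8→6→5→3→4 push 8
max flow = 24; residual-reachable set from 2 gives S-side
cut edges (S→T): {(1,4), (3,4), (8,0), (11,0)} total cap 24

Min-cut arcs: {(1,4), (3,4), (8,0), (11,0)} (total capacity 24)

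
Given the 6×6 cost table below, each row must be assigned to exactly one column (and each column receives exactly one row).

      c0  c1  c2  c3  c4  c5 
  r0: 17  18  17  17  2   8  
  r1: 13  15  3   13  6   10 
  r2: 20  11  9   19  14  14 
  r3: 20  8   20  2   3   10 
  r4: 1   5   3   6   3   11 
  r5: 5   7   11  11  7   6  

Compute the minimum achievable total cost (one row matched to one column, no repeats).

Minimum assignment cost: 25

optimal assignment: row0→col4 (cost 2), row1→col2 (cost 3), row2→col1 (cost 11), row3→col3 (cost 2), row4→col0 (cost 1), row5→col5 (cost 6)
total = 2 + 3 + 11 + 2 + 1 + 6 = 25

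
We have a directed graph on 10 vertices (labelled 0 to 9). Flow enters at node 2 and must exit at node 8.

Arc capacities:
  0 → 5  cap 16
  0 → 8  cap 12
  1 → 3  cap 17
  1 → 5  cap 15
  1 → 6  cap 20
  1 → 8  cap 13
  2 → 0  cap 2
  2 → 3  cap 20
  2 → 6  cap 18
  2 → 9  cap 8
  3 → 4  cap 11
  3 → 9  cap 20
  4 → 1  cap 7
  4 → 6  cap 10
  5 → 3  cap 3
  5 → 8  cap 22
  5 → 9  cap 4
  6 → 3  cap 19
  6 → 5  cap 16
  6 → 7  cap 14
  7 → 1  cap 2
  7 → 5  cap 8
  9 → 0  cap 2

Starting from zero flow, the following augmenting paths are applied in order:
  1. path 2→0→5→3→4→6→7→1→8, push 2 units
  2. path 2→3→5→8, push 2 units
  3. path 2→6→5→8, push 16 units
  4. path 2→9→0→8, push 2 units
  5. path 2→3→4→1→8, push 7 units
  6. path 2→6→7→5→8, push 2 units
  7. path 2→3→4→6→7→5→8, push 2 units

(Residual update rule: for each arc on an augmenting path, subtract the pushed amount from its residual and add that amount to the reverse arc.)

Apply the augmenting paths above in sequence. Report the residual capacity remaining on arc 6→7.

Residual capacity of (6,7): 8

after path 1 (2→0→5→3→4→6→7→1→8, push 2): res(6,7)=12
after path 2 (2→3→5→8, push 2): res(6,7)=12
after path 3 (2→6→5→8, push 16): res(6,7)=12
after path 4 (2→9→0→8, push 2): res(6,7)=12
after path 5 (2→3→4→1→8, push 7): res(6,7)=12
after path 6 (2→6→7→5→8, push 2): res(6,7)=10
after path 7 (2→3→4→6→7→5→8, push 2): res(6,7)=8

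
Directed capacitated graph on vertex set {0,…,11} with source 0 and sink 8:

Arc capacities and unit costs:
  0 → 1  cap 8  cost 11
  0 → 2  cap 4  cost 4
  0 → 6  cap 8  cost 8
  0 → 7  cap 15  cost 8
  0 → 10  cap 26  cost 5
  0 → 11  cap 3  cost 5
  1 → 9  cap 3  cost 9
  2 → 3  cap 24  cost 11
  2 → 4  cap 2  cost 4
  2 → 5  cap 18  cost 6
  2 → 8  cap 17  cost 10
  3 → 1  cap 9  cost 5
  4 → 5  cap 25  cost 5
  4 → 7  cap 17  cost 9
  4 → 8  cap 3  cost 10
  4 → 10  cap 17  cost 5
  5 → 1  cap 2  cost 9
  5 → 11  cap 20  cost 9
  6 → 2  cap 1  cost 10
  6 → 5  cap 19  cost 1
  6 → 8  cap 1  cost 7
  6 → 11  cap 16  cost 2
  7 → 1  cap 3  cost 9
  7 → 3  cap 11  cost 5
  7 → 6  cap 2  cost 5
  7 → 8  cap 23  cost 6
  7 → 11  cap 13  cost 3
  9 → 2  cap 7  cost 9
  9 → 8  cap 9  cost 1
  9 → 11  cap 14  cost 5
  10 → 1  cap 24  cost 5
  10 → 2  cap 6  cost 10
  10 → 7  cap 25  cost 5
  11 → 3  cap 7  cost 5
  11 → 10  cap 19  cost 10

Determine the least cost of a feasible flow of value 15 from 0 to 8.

Minimum cost for 15 units: 210

shortest-cost path #1: 0→2→8 push 4 @ unit cost 14 (adds 56)
shortest-cost path #2: 0→7→8 push 11 @ unit cost 14 (adds 154)
total cost = 210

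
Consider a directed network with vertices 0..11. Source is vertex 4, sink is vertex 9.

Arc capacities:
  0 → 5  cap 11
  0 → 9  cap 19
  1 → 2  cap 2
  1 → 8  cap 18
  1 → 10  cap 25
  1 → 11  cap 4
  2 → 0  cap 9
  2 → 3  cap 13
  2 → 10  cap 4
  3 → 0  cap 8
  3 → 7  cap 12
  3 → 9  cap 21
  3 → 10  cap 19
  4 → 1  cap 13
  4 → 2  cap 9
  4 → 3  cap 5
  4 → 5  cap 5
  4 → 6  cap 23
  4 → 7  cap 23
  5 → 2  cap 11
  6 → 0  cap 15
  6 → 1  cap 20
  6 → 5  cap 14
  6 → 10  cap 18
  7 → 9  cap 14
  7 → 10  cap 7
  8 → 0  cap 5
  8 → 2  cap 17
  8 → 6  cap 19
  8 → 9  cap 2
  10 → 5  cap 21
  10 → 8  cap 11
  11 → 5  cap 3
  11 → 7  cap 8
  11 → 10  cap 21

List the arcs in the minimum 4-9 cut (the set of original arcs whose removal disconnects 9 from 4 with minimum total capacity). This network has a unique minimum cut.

augment #1: 4→3→9 push 5
augment #2: 4→7→9 push 14
augment #3: 4→1→8→9 push 2
augment #4: 4→2→0→9 push 9
augment #5: 4→6→0→9 push 10
augment #6: 4→1→2→3→9 push 2
augment #7: 4→5→2→3→9 push 5
augment #8: 4→1→8→2→3→9 push 6
max flow = 53; residual-reachable set from 4 gives S-side
cut edges (S→T): {(0,9), (2,3), (4,3), (7,9), (8,9)} total cap 53

Min-cut arcs: {(0,9), (2,3), (4,3), (7,9), (8,9)} (total capacity 53)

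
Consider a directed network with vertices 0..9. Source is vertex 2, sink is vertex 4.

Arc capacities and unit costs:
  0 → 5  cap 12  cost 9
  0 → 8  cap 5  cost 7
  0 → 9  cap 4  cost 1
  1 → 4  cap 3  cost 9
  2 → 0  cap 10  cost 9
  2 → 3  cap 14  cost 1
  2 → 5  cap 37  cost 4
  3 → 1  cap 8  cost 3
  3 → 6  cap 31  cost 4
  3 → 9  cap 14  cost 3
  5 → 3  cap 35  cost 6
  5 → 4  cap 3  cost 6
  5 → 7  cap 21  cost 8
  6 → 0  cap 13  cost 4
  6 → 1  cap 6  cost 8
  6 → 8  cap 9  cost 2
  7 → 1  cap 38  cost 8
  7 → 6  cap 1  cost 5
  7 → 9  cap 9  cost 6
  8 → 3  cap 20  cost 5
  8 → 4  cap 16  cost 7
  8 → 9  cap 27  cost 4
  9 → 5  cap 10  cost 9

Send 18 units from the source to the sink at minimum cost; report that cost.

shortest-cost path #1: 2→5→4 push 3 @ unit cost 10 (adds 30)
shortest-cost path #2: 2→3→1→4 push 3 @ unit cost 13 (adds 39)
shortest-cost path #3: 2→3→6→8→4 push 9 @ unit cost 14 (adds 126)
shortest-cost path #4: 2→0→8→4 push 3 @ unit cost 23 (adds 69)
total cost = 264

Minimum cost for 18 units: 264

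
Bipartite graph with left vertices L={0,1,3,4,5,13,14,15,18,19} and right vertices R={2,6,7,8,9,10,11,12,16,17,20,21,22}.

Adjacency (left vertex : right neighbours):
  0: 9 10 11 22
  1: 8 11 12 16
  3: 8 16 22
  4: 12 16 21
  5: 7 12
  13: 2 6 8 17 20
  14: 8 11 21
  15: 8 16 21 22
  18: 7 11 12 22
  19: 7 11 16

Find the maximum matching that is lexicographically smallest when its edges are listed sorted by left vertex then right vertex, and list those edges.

|M| = 9 (so the lex-smallest maximum matching has 9 edges)
process left vertices in ascending order; for each, take the smallest-labelled available neighbour that still permits 9 edges overall, or leave it unmatched if none does
lex-smallest matching: {0-9, 1-8, 3-16, 4-12, 5-7, 13-2, 14-11, 15-21, 18-22}

Lex-smallest maximum matching: {(0,9), (1,8), (3,16), (4,12), (5,7), (13,2), (14,11), (15,21), (18,22)}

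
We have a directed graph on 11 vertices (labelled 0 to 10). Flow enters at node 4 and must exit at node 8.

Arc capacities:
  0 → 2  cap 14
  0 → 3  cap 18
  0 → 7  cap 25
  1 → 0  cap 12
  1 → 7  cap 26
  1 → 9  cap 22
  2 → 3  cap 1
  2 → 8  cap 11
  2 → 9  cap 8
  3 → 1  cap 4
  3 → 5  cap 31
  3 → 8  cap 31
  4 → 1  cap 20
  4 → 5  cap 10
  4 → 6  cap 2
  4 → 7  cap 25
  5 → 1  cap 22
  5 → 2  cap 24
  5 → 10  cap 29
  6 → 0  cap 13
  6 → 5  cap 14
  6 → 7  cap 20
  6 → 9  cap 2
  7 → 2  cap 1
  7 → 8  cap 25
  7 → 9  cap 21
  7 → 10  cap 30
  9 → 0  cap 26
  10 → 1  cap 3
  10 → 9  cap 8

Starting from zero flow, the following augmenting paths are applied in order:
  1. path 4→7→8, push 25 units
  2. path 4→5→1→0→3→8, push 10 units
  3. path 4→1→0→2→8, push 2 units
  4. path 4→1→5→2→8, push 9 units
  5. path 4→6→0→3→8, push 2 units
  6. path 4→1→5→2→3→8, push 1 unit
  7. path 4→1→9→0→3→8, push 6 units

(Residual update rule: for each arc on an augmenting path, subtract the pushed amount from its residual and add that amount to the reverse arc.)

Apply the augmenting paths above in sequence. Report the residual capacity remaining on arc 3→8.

Residual capacity of (3,8): 12

after path 1 (4→7→8, push 25): res(3,8)=31
after path 2 (4→5→1→0→3→8, push 10): res(3,8)=21
after path 3 (4→1→0→2→8, push 2): res(3,8)=21
after path 4 (4→1→5→2→8, push 9): res(3,8)=21
after path 5 (4→6→0→3→8, push 2): res(3,8)=19
after path 6 (4→1→5→2→3→8, push 1): res(3,8)=18
after path 7 (4→1→9→0→3→8, push 6): res(3,8)=12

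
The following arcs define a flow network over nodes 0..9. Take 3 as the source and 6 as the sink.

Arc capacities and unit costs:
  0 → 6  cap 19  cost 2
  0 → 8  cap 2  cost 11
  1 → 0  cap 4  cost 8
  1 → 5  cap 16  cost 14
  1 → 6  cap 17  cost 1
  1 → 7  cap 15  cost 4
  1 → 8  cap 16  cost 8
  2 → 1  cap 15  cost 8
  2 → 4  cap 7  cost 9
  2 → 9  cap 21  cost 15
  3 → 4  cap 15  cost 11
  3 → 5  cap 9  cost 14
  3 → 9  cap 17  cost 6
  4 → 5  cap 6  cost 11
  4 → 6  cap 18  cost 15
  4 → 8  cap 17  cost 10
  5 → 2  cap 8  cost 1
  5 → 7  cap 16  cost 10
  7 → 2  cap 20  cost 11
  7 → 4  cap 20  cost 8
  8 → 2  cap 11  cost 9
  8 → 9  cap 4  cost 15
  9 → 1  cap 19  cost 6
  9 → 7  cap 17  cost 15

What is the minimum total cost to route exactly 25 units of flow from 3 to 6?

shortest-cost path #1: 3→9→1→6 push 17 @ unit cost 13 (adds 221)
shortest-cost path #2: 3→4→6 push 8 @ unit cost 26 (adds 208)
total cost = 429

Minimum cost for 25 units: 429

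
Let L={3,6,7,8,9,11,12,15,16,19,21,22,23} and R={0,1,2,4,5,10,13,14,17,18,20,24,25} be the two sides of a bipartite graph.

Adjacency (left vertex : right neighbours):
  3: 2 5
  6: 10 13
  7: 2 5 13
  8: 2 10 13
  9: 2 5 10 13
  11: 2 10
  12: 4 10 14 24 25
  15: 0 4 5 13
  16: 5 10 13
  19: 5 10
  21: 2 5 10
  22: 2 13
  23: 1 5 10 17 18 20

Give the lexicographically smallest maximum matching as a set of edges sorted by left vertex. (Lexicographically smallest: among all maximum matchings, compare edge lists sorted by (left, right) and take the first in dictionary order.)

|M| = 7 (so the lex-smallest maximum matching has 7 edges)
process left vertices in ascending order; for each, take the smallest-labelled available neighbour that still permits 7 edges overall, or leave it unmatched if none does
lex-smallest matching: {3-2, 6-10, 7-5, 8-13, 12-4, 15-0, 23-1}

Lex-smallest maximum matching: {(3,2), (6,10), (7,5), (8,13), (12,4), (15,0), (23,1)}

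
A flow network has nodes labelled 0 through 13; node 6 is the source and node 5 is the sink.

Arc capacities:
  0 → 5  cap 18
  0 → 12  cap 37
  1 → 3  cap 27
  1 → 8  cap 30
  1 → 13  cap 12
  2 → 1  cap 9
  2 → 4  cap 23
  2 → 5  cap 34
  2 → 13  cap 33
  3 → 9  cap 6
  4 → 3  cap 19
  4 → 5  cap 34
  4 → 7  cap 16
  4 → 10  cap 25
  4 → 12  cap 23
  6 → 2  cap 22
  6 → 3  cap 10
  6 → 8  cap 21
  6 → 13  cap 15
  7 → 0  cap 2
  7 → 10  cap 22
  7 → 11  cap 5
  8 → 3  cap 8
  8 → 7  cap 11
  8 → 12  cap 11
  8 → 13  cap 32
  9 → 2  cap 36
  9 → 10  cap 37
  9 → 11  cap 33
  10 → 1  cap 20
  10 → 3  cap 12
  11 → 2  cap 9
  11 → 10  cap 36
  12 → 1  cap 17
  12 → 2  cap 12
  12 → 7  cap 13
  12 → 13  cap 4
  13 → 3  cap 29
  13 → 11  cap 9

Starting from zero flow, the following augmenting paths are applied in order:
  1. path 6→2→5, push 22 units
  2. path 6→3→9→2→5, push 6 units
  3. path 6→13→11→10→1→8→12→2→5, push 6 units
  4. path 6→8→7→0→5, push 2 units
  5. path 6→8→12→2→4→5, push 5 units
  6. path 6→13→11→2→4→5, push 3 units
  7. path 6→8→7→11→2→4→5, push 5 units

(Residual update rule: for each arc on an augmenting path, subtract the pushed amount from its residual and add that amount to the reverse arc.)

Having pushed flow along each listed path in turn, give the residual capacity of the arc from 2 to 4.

after path 1 (6→2→5, push 22): res(2,4)=23
after path 2 (6→3→9→2→5, push 6): res(2,4)=23
after path 3 (6→13→11→10→1→8→12→2→5, push 6): res(2,4)=23
after path 4 (6→8→7→0→5, push 2): res(2,4)=23
after path 5 (6→8→12→2→4→5, push 5): res(2,4)=18
after path 6 (6→13→11→2→4→5, push 3): res(2,4)=15
after path 7 (6→8→7→11→2→4→5, push 5): res(2,4)=10

Residual capacity of (2,4): 10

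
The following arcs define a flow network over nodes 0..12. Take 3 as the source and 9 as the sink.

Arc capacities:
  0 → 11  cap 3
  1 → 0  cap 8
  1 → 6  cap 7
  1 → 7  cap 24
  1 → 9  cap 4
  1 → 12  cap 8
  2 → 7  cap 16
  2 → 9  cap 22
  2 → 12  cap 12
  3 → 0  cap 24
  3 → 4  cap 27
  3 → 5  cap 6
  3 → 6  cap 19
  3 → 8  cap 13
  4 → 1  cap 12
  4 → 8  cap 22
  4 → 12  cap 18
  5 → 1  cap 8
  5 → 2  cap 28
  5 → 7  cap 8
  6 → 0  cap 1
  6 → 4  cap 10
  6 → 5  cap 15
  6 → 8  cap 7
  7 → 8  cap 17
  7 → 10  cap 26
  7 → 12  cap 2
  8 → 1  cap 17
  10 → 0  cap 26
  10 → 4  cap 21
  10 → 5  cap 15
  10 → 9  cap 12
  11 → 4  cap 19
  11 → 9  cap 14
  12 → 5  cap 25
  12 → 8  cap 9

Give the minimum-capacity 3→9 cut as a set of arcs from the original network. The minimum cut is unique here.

augment #1: 3→0→11→9 push 3
augment #2: 3→4→1→9 push 4
augment #3: 3→5→2→9 push 6
augment #4: 3→6→5→2→9 push 15
augment #5: 3→4→1→7→10→9 push 8
augment #6: 3→4→12→5→2→9 push 1
augment #7: 3→8→1→7→10→9 push 4
max flow = 41; residual-reachable set from 3 gives S-side
cut edges (S→T): {(0,11), (1,9), (2,9), (10,9)} total cap 41

Min-cut arcs: {(0,11), (1,9), (2,9), (10,9)} (total capacity 41)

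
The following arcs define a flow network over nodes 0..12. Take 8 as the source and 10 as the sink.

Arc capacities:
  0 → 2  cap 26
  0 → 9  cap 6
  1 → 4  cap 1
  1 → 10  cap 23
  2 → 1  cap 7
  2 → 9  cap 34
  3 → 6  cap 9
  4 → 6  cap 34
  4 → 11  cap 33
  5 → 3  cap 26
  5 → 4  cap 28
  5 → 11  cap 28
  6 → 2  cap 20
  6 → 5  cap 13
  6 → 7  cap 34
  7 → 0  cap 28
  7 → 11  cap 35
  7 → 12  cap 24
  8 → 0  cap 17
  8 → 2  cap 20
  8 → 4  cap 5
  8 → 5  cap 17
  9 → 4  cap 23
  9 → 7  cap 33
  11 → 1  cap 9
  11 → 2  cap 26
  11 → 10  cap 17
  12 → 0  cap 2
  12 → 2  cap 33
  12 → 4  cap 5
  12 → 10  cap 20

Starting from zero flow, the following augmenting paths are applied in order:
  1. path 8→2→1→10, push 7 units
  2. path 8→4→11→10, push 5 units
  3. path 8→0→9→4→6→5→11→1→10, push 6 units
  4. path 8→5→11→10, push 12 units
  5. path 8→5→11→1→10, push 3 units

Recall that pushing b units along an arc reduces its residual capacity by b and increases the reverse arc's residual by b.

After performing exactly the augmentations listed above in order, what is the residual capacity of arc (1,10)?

Residual capacity of (1,10): 7

after path 1 (8→2→1→10, push 7): res(1,10)=16
after path 2 (8→4→11→10, push 5): res(1,10)=16
after path 3 (8→0→9→4→6→5→11→1→10, push 6): res(1,10)=10
after path 4 (8→5→11→10, push 12): res(1,10)=10
after path 5 (8→5→11→1→10, push 3): res(1,10)=7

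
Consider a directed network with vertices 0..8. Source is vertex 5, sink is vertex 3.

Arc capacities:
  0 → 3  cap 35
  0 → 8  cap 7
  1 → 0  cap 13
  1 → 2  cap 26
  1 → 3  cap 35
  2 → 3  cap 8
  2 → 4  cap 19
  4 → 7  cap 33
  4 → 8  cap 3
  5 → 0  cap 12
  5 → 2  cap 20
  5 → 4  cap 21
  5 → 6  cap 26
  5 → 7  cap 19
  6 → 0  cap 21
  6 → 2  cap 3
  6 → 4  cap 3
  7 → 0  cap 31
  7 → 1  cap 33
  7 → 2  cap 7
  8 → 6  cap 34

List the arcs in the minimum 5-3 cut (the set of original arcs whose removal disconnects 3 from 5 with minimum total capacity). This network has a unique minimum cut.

augment #1: 5→0→3 push 12
augment #2: 5→2→3 push 8
augment #3: 5→6→0→3 push 21
augment #4: 5→7→0→3 push 2
augment #5: 5→7→1→3 push 17
augment #6: 5→4→7→1→3 push 16
max flow = 76; residual-reachable set from 5 gives S-side
cut edges (S→T): {(0,3), (2,3), (7,1)} total cap 76

Min-cut arcs: {(0,3), (2,3), (7,1)} (total capacity 76)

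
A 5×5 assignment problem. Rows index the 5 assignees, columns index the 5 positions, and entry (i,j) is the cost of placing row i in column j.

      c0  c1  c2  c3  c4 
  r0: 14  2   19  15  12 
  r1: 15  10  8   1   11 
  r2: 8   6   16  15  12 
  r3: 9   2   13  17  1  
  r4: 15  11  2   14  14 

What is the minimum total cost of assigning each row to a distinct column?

Minimum assignment cost: 14

optimal assignment: row0→col1 (cost 2), row1→col3 (cost 1), row2→col0 (cost 8), row3→col4 (cost 1), row4→col2 (cost 2)
total = 2 + 1 + 8 + 1 + 2 = 14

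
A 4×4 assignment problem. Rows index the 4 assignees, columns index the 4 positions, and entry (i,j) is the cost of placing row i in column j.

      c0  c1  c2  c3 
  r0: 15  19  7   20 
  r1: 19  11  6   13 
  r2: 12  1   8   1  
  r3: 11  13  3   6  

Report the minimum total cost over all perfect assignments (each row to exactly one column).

optimal assignment: row0→col0 (cost 15), row1→col2 (cost 6), row2→col1 (cost 1), row3→col3 (cost 6)
total = 15 + 6 + 1 + 6 = 28

Minimum assignment cost: 28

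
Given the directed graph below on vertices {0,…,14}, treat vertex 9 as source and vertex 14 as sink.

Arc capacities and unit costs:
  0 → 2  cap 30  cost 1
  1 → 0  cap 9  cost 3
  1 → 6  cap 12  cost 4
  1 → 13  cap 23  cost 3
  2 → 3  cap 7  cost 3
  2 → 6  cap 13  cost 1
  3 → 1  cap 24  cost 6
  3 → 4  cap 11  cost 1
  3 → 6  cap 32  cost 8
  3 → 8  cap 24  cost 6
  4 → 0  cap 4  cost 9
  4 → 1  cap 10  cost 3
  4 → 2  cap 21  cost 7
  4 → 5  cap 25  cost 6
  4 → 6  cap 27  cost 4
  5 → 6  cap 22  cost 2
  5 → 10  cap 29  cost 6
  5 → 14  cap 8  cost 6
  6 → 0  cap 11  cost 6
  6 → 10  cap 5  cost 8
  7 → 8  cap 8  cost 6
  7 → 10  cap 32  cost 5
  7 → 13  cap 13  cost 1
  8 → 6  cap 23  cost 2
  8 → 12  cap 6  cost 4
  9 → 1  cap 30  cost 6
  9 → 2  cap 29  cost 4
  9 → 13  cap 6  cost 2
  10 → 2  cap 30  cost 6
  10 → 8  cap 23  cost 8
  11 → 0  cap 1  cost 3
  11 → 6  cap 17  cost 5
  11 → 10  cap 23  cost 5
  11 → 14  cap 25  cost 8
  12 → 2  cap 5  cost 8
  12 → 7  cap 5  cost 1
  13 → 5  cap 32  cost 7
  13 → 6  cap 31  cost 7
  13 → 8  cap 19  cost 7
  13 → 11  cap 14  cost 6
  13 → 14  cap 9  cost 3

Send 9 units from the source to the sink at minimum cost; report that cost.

shortest-cost path #1: 9→13→14 push 6 @ unit cost 5 (adds 30)
shortest-cost path #2: 9→1→13→14 push 3 @ unit cost 12 (adds 36)
total cost = 66

Minimum cost for 9 units: 66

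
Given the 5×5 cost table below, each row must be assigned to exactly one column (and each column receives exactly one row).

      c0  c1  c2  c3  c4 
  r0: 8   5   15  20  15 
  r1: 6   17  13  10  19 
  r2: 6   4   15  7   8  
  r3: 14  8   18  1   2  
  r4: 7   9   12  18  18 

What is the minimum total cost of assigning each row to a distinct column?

one of 2 optimal assignments: row0→col1 (cost 5), row1→col0 (cost 6), row2→col3 (cost 7), row3→col4 (cost 2), row4→col2 (cost 12)
total = 5 + 6 + 7 + 2 + 12 = 32

Minimum assignment cost: 32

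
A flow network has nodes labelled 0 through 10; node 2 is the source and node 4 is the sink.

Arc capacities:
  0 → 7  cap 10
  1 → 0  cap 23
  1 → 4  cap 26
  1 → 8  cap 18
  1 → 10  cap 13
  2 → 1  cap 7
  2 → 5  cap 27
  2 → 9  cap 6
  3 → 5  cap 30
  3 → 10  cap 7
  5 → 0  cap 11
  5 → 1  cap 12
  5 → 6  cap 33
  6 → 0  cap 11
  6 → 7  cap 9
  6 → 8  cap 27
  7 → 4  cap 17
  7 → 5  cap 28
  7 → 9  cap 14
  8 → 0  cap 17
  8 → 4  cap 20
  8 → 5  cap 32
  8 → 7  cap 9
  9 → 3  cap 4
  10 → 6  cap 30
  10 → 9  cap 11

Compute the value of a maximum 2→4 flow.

augment #1: 2→1→4 bottleneck 7, total now 7
augment #2: 2→5→1→4 bottleneck 12, total now 19
augment #3: 2→5→0→7→4 bottleneck 10, total now 29
augment #4: 2→5→6→7→4 bottleneck 5, total now 34
augment #5: 2→9→3→5→6→7→4 bottleneck 2, total now 36
augment #6: 2→9→3→5→6→8→4 bottleneck 2, total now 38

Maximum flow value: 38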